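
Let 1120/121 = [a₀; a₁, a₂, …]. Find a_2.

1120 = 9·121 + 31   →  a_0 = 9
121 = 3·31 + 28   →  a_1 = 3
31 = 1·28 + 3   →  a_2 = 1

1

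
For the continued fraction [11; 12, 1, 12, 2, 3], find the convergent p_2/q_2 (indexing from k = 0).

144/13

Using pₖ = aₖpₖ₋₁ + pₖ₋₂, qₖ = aₖqₖ₋₁ + qₖ₋₂ (with p₋₁=1, p₋₂=0, q₋₁=0, q₋₂=1):
  k=0: a=11, p=11, q=1
  k=1: a=12, p=133, q=12
  k=2: a=1, p=144, q=13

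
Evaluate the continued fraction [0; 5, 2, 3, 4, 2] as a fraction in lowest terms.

Fold from the inside: start with 2/1.
  4 + 1/2 = 9/2
  3 + 2/9 = 29/9
  2 + 9/29 = 67/29
  5 + 29/67 = 364/67
  0 + 67/364 = 67/364

67/364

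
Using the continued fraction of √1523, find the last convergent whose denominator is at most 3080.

118755/3043

√1523 = [39; 39, 78, …] (period length 2).
Convergents:
  p_0/q_0 = 39/1
  p_1/q_1 = 1522/39
  p_2/q_2 = 118755/3043
  p_3/q_3 = 4632967/118716
q_2 = 3043 ≤ 3080 < 118716 = q_3, so the answer is 118755/3043.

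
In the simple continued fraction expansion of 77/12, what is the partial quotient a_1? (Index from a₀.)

77 = 6·12 + 5   →  a_0 = 6
12 = 2·5 + 2   →  a_1 = 2

2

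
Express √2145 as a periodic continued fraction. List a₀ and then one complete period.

[46; 3, 5, 2, 5, 3, 92]

a₀ = ⌊√2145⌋ = 46.
With m₀=0, d₀=1 and mₖ₊₁ = dₖaₖ − mₖ, dₖ₊₁ = (n − mₖ₊₁²)/dₖ, aₖ₊₁ = ⌊(a₀+mₖ₊₁)/dₖ₊₁⌋:
  k=1: m=46, d=29, a=3
  k=2: m=41, d=16, a=5
  k=3: m=39, d=39, a=2
  k=4: m=39, d=16, a=5
  k=5: m=41, d=29, a=3
  k=6: m=46, d=1, a=92
d=1 and a=2a₀=92 at k=6, so the next step gives (m, d) = (46, 29) again — its k=1 value — and the period has length 6.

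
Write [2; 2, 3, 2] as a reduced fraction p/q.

Using pₖ = aₖpₖ₋₁ + pₖ₋₂ and qₖ = aₖqₖ₋₁ + qₖ₋₂:
  k=0: a=2, p=2, q=1
  k=1: a=2, p=5, q=2
  k=2: a=3, p=17, q=7
  k=3: a=2, p=39, q=16

39/16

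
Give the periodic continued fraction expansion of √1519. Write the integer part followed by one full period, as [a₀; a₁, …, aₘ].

[38; 1, 37, 1, 76]

a₀ = ⌊√1519⌋ = 38.
With m₀=0, d₀=1 and mₖ₊₁ = dₖaₖ − mₖ, dₖ₊₁ = (n − mₖ₊₁²)/dₖ, aₖ₊₁ = ⌊(a₀+mₖ₊₁)/dₖ₊₁⌋:
  k=1: m=38, d=75, a=1
  k=2: m=37, d=2, a=37
  k=3: m=37, d=75, a=1
  k=4: m=38, d=1, a=76
d=1 and a=2a₀=76 at k=4, so the next step gives (m, d) = (38, 75) again — its k=1 value — and the period has length 4.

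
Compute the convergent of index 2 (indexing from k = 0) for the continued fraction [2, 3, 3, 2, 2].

Using pₖ = aₖpₖ₋₁ + pₖ₋₂, qₖ = aₖqₖ₋₁ + qₖ₋₂ (with p₋₁=1, p₋₂=0, q₋₁=0, q₋₂=1):
  k=0: a=2, p=2, q=1
  k=1: a=3, p=7, q=3
  k=2: a=3, p=23, q=10

23/10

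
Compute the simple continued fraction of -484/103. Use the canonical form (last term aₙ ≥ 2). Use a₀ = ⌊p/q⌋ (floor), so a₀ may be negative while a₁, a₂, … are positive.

[-5; 3, 3, 10]

-484 = -5*103 + 31
103 = 3*31 + 10
31 = 3*10 + 1
10 = 10*1 + 0  (stop)
So -484/103 = [-5; 3, 3, 10].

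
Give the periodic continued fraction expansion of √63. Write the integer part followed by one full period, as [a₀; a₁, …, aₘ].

a₀ = ⌊√63⌋ = 7.
With m₀=0, d₀=1 and mₖ₊₁ = dₖaₖ − mₖ, dₖ₊₁ = (n − mₖ₊₁²)/dₖ, aₖ₊₁ = ⌊(a₀+mₖ₊₁)/dₖ₊₁⌋:
  k=1: m=7, d=14, a=1
  k=2: m=7, d=1, a=14
d=1 and a=2a₀=14 at k=2, so the next step gives (m, d) = (7, 14) again — its k=1 value — and the period has length 2.

[7; 1, 14]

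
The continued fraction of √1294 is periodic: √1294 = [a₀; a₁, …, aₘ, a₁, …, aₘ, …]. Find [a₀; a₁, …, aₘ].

a₀ = ⌊√1294⌋ = 35.
With m₀=0, d₀=1 and mₖ₊₁ = dₖaₖ − mₖ, dₖ₊₁ = (n − mₖ₊₁²)/dₖ, aₖ₊₁ = ⌊(a₀+mₖ₊₁)/dₖ₊₁⌋:
  k=1: m=35, d=69, a=1
  k=2: m=34, d=2, a=34
  k=3: m=34, d=69, a=1
  k=4: m=35, d=1, a=70
d=1 and a=2a₀=70 at k=4, so the next step gives (m, d) = (35, 69) again — its k=1 value — and the period has length 4.

[35; 1, 34, 1, 70]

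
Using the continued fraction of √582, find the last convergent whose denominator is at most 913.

9288/385

√582 = [24; 8, 48, …] (period length 2).
Convergents:
  p_0/q_0 = 24/1
  p_1/q_1 = 193/8
  p_2/q_2 = 9288/385
  p_3/q_3 = 74497/3088
q_2 = 385 ≤ 913 < 3088 = q_3, so the answer is 9288/385.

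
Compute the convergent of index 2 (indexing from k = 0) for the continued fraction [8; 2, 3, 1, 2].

59/7

Using pₖ = aₖpₖ₋₁ + pₖ₋₂, qₖ = aₖqₖ₋₁ + qₖ₋₂ (with p₋₁=1, p₋₂=0, q₋₁=0, q₋₂=1):
  k=0: a=8, p=8, q=1
  k=1: a=2, p=17, q=2
  k=2: a=3, p=59, q=7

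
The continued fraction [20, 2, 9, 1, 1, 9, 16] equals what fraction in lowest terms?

Using pₖ = aₖpₖ₋₁ + pₖ₋₂ and qₖ = aₖqₖ₋₁ + qₖ₋₂:
  k=0: a=20, p=20, q=1
  k=1: a=2, p=41, q=2
  k=2: a=9, p=389, q=19
  k=3: a=1, p=430, q=21
  k=4: a=1, p=819, q=40
  k=5: a=9, p=7801, q=381
  k=6: a=16, p=125635, q=6136

125635/6136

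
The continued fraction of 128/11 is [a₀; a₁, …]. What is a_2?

1

128 = 11·11 + 7   →  a_0 = 11
11 = 1·7 + 4   →  a_1 = 1
7 = 1·4 + 3   →  a_2 = 1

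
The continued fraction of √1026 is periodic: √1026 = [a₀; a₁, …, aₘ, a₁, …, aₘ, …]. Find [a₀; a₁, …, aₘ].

a₀ = ⌊√1026⌋ = 32.
With m₀=0, d₀=1 and mₖ₊₁ = dₖaₖ − mₖ, dₖ₊₁ = (n − mₖ₊₁²)/dₖ, aₖ₊₁ = ⌊(a₀+mₖ₊₁)/dₖ₊₁⌋:
  k=1: m=32, d=2, a=32
  k=2: m=32, d=1, a=64
d=1 and a=2a₀=64 at k=2, so the next step gives (m, d) = (32, 2) again — its k=1 value — and the period has length 2.

[32; 32, 64]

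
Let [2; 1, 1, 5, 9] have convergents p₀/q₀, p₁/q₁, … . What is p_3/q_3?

Using pₖ = aₖpₖ₋₁ + pₖ₋₂, qₖ = aₖqₖ₋₁ + qₖ₋₂ (with p₋₁=1, p₋₂=0, q₋₁=0, q₋₂=1):
  k=0: a=2, p=2, q=1
  k=1: a=1, p=3, q=1
  k=2: a=1, p=5, q=2
  k=3: a=5, p=28, q=11

28/11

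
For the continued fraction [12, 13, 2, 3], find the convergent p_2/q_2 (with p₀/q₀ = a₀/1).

Using pₖ = aₖpₖ₋₁ + pₖ₋₂, qₖ = aₖqₖ₋₁ + qₖ₋₂ (with p₋₁=1, p₋₂=0, q₋₁=0, q₋₂=1):
  k=0: a=12, p=12, q=1
  k=1: a=13, p=157, q=13
  k=2: a=2, p=326, q=27

326/27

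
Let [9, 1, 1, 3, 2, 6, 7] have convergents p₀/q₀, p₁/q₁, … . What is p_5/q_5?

Using pₖ = aₖpₖ₋₁ + pₖ₋₂, qₖ = aₖqₖ₋₁ + qₖ₋₂ (with p₋₁=1, p₋₂=0, q₋₁=0, q₋₂=1):
  k=0: a=9, p=9, q=1
  k=1: a=1, p=10, q=1
  k=2: a=1, p=19, q=2
  k=3: a=3, p=67, q=7
  k=4: a=2, p=153, q=16
  k=5: a=6, p=985, q=103

985/103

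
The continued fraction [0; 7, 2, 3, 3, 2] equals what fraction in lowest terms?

Fold from the inside: start with 2/1.
  3 + 1/2 = 7/2
  3 + 2/7 = 23/7
  2 + 7/23 = 53/23
  7 + 23/53 = 394/53
  0 + 53/394 = 53/394

53/394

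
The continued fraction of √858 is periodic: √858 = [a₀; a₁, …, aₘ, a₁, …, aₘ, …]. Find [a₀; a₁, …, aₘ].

a₀ = ⌊√858⌋ = 29.
With m₀=0, d₀=1 and mₖ₊₁ = dₖaₖ − mₖ, dₖ₊₁ = (n − mₖ₊₁²)/dₖ, aₖ₊₁ = ⌊(a₀+mₖ₊₁)/dₖ₊₁⌋:
  k=1: m=29, d=17, a=3
  k=2: m=22, d=22, a=2
  k=3: m=22, d=17, a=3
  k=4: m=29, d=1, a=58
d=1 and a=2a₀=58 at k=4, so the next step gives (m, d) = (29, 17) again — its k=1 value — and the period has length 4.

[29; 3, 2, 3, 58]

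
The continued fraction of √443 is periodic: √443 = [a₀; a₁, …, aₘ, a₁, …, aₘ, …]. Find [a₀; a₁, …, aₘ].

[21; 21, 42]

a₀ = ⌊√443⌋ = 21.
With m₀=0, d₀=1 and mₖ₊₁ = dₖaₖ − mₖ, dₖ₊₁ = (n − mₖ₊₁²)/dₖ, aₖ₊₁ = ⌊(a₀+mₖ₊₁)/dₖ₊₁⌋:
  k=1: m=21, d=2, a=21
  k=2: m=21, d=1, a=42
d=1 and a=2a₀=42 at k=2, so the next step gives (m, d) = (21, 2) again — its k=1 value — and the period has length 2.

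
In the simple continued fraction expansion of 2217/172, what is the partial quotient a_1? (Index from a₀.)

1

2217 = 12·172 + 153   →  a_0 = 12
172 = 1·153 + 19   →  a_1 = 1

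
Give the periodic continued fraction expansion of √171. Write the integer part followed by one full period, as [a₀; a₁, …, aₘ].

[13; 13, 26]

a₀ = ⌊√171⌋ = 13.
With m₀=0, d₀=1 and mₖ₊₁ = dₖaₖ − mₖ, dₖ₊₁ = (n − mₖ₊₁²)/dₖ, aₖ₊₁ = ⌊(a₀+mₖ₊₁)/dₖ₊₁⌋:
  k=1: m=13, d=2, a=13
  k=2: m=13, d=1, a=26
d=1 and a=2a₀=26 at k=2, so the next step gives (m, d) = (13, 2) again — its k=1 value — and the period has length 2.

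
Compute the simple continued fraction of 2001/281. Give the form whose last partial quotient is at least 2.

2001 = 7*281 + 34
281 = 8*34 + 9
34 = 3*9 + 7
9 = 1*7 + 2
7 = 3*2 + 1
2 = 2*1 + 0  (stop)
So 2001/281 = [7; 8, 3, 1, 3, 2].

[7; 8, 3, 1, 3, 2]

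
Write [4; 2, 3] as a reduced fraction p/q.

31/7

Fold from the inside: start with 3/1.
  2 + 1/3 = 7/3
  4 + 3/7 = 31/7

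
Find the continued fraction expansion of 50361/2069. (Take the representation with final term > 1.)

[24; 2, 1, 14, 3, 15]

50361 = 24*2069 + 705
2069 = 2*705 + 659
705 = 1*659 + 46
659 = 14*46 + 15
46 = 3*15 + 1
15 = 15*1 + 0  (stop)
So 50361/2069 = [24; 2, 1, 14, 3, 15].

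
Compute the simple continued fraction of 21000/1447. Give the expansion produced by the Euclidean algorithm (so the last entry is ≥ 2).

21000 = 14×1447 + 742
1447 = 1×742 + 705
742 = 1×705 + 37
705 = 19×37 + 2
37 = 18×2 + 1
2 = 2×1 + 0  (stop)
So 21000/1447 = [14; 1, 1, 19, 18, 2].

[14; 1, 1, 19, 18, 2]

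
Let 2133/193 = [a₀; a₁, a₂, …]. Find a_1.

2133 = 11·193 + 10   →  a_0 = 11
193 = 19·10 + 3   →  a_1 = 19

19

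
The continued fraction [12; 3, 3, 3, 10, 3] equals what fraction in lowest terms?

12955/1053

Using pₖ = aₖpₖ₋₁ + pₖ₋₂ and qₖ = aₖqₖ₋₁ + qₖ₋₂:
  k=0: a=12, p=12, q=1
  k=1: a=3, p=37, q=3
  k=2: a=3, p=123, q=10
  k=3: a=3, p=406, q=33
  k=4: a=10, p=4183, q=340
  k=5: a=3, p=12955, q=1053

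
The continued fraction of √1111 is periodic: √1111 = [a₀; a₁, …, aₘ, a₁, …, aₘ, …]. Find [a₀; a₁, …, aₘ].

[33; 3, 66]

a₀ = ⌊√1111⌋ = 33.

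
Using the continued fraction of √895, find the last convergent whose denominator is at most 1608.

√895 = [29; 1, 10, 1, 58, …] (period length 4).
Convergents:
  p_0/q_0 = 29/1
  p_1/q_1 = 30/1
  p_2/q_2 = 329/11
  p_3/q_3 = 359/12
  p_4/q_4 = 21151/707
  p_5/q_5 = 21510/719
  p_6/q_6 = 236251/7897
q_5 = 719 ≤ 1608 < 7897 = q_6, so the answer is 21510/719.

21510/719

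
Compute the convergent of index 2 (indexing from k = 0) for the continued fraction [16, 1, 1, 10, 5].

33/2

Using pₖ = aₖpₖ₋₁ + pₖ₋₂, qₖ = aₖqₖ₋₁ + qₖ₋₂ (with p₋₁=1, p₋₂=0, q₋₁=0, q₋₂=1):
  k=0: a=16, p=16, q=1
  k=1: a=1, p=17, q=1
  k=2: a=1, p=33, q=2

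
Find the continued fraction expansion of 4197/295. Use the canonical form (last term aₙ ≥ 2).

[14; 4, 2, 2, 13]

4197 = 14×295 + 67
295 = 4×67 + 27
67 = 2×27 + 13
27 = 2×13 + 1
13 = 13×1 + 0  (stop)
So 4197/295 = [14; 4, 2, 2, 13].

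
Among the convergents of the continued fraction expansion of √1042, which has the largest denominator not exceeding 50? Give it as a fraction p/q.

√1042 = [32; 3, 1, 1, 3, 64, …] (period length 5).
Convergents:
  p_0/q_0 = 32/1
  p_1/q_1 = 97/3
  p_2/q_2 = 129/4
  p_3/q_3 = 226/7
  p_4/q_4 = 807/25
  p_5/q_5 = 51874/1607
q_4 = 25 ≤ 50 < 1607 = q_5, so the answer is 807/25.

807/25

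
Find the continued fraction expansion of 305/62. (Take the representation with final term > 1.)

[4; 1, 11, 2, 2]

305 = 4·62 + 57
62 = 1·57 + 5
57 = 11·5 + 2
5 = 2·2 + 1
2 = 2·1 + 0  (stop)
So 305/62 = [4; 1, 11, 2, 2].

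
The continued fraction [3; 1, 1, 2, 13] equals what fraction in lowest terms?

241/67

Using pₖ = aₖpₖ₋₁ + pₖ₋₂ and qₖ = aₖqₖ₋₁ + qₖ₋₂:
  k=0: a=3, p=3, q=1
  k=1: a=1, p=4, q=1
  k=2: a=1, p=7, q=2
  k=3: a=2, p=18, q=5
  k=4: a=13, p=241, q=67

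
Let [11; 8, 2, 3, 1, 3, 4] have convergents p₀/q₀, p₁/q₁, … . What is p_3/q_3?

656/59

Using pₖ = aₖpₖ₋₁ + pₖ₋₂, qₖ = aₖqₖ₋₁ + qₖ₋₂ (with p₋₁=1, p₋₂=0, q₋₁=0, q₋₂=1):
  k=0: a=11, p=11, q=1
  k=1: a=8, p=89, q=8
  k=2: a=2, p=189, q=17
  k=3: a=3, p=656, q=59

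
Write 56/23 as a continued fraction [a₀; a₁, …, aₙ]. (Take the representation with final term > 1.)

56 = 2·23 + 10
23 = 2·10 + 3
10 = 3·3 + 1
3 = 3·1 + 0  (stop)
So 56/23 = [2; 2, 3, 3].

[2; 2, 3, 3]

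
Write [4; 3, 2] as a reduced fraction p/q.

Fold from the inside: start with 2/1.
  3 + 1/2 = 7/2
  4 + 2/7 = 30/7

30/7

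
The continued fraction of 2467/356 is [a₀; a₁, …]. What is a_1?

2467 = 6·356 + 331   →  a_0 = 6
356 = 1·331 + 25   →  a_1 = 1

1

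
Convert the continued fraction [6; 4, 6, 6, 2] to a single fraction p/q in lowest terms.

Using pₖ = aₖpₖ₋₁ + pₖ₋₂ and qₖ = aₖqₖ₋₁ + qₖ₋₂:
  k=0: a=6, p=6, q=1
  k=1: a=4, p=25, q=4
  k=2: a=6, p=156, q=25
  k=3: a=6, p=961, q=154
  k=4: a=2, p=2078, q=333

2078/333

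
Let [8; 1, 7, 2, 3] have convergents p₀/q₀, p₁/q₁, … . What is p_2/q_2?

71/8

Using pₖ = aₖpₖ₋₁ + pₖ₋₂, qₖ = aₖqₖ₋₁ + qₖ₋₂ (with p₋₁=1, p₋₂=0, q₋₁=0, q₋₂=1):
  k=0: a=8, p=8, q=1
  k=1: a=1, p=9, q=1
  k=2: a=7, p=71, q=8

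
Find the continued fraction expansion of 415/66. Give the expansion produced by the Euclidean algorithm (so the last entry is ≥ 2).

[6; 3, 2, 9]

415 = 6×66 + 19
66 = 3×19 + 9
19 = 2×9 + 1
9 = 9×1 + 0  (stop)
So 415/66 = [6; 3, 2, 9].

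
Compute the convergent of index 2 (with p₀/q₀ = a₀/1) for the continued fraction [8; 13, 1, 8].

Using pₖ = aₖpₖ₋₁ + pₖ₋₂, qₖ = aₖqₖ₋₁ + qₖ₋₂ (with p₋₁=1, p₋₂=0, q₋₁=0, q₋₂=1):
  k=0: a=8, p=8, q=1
  k=1: a=13, p=105, q=13
  k=2: a=1, p=113, q=14

113/14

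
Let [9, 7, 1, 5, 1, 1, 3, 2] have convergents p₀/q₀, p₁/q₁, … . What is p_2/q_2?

73/8

Using pₖ = aₖpₖ₋₁ + pₖ₋₂, qₖ = aₖqₖ₋₁ + qₖ₋₂ (with p₋₁=1, p₋₂=0, q₋₁=0, q₋₂=1):
  k=0: a=9, p=9, q=1
  k=1: a=7, p=64, q=7
  k=2: a=1, p=73, q=8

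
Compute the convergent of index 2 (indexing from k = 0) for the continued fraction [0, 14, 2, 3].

Using pₖ = aₖpₖ₋₁ + pₖ₋₂, qₖ = aₖqₖ₋₁ + qₖ₋₂ (with p₋₁=1, p₋₂=0, q₋₁=0, q₋₂=1):
  k=0: a=0, p=0, q=1
  k=1: a=14, p=1, q=14
  k=2: a=2, p=2, q=29

2/29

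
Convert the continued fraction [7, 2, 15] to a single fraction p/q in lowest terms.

232/31

Fold from the inside: start with 15/1.
  2 + 1/15 = 31/15
  7 + 15/31 = 232/31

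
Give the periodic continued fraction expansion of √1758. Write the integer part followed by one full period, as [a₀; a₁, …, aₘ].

a₀ = ⌊√1758⌋ = 41.
With m₀=0, d₀=1 and mₖ₊₁ = dₖaₖ − mₖ, dₖ₊₁ = (n − mₖ₊₁²)/dₖ, aₖ₊₁ = ⌊(a₀+mₖ₊₁)/dₖ₊₁⌋:
  k=1: m=41, d=77, a=1
  k=2: m=36, d=6, a=12
  k=3: m=36, d=77, a=1
  k=4: m=41, d=1, a=82
d=1 and a=2a₀=82 at k=4, so the next step gives (m, d) = (41, 77) again — its k=1 value — and the period has length 4.

[41; 1, 12, 1, 82]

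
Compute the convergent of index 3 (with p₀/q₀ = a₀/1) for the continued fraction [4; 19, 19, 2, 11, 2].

3011/743

Using pₖ = aₖpₖ₋₁ + pₖ₋₂, qₖ = aₖqₖ₋₁ + qₖ₋₂ (with p₋₁=1, p₋₂=0, q₋₁=0, q₋₂=1):
  k=0: a=4, p=4, q=1
  k=1: a=19, p=77, q=19
  k=2: a=19, p=1467, q=362
  k=3: a=2, p=3011, q=743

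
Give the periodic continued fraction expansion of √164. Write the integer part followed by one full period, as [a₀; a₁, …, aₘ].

a₀ = ⌊√164⌋ = 12.
With m₀=0, d₀=1 and mₖ₊₁ = dₖaₖ − mₖ, dₖ₊₁ = (n − mₖ₊₁²)/dₖ, aₖ₊₁ = ⌊(a₀+mₖ₊₁)/dₖ₊₁⌋:
  k=1: m=12, d=20, a=1
  k=2: m=8, d=5, a=4
  k=3: m=12, d=4, a=6
  k=4: m=12, d=5, a=4
  k=5: m=8, d=20, a=1
  k=6: m=12, d=1, a=24
d=1 and a=2a₀=24 at k=6, so the next step gives (m, d) = (12, 20) again — its k=1 value — and the period has length 6.

[12; 1, 4, 6, 4, 1, 24]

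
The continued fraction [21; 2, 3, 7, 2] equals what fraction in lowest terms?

2336/109

Fold from the inside: start with 2/1.
  7 + 1/2 = 15/2
  3 + 2/15 = 47/15
  2 + 15/47 = 109/47
  21 + 47/109 = 2336/109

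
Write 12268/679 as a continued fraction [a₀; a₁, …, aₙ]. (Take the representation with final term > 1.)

[18; 14, 1, 3, 5, 2]

12268 = 18×679 + 46
679 = 14×46 + 35
46 = 1×35 + 11
35 = 3×11 + 2
11 = 5×2 + 1
2 = 2×1 + 0  (stop)
So 12268/679 = [18; 14, 1, 3, 5, 2].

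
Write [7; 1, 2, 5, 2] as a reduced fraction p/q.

Using pₖ = aₖpₖ₋₁ + pₖ₋₂ and qₖ = aₖqₖ₋₁ + qₖ₋₂:
  k=0: a=7, p=7, q=1
  k=1: a=1, p=8, q=1
  k=2: a=2, p=23, q=3
  k=3: a=5, p=123, q=16
  k=4: a=2, p=269, q=35

269/35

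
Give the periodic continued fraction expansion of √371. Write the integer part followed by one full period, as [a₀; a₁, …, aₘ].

a₀ = ⌊√371⌋ = 19.
With m₀=0, d₀=1 and mₖ₊₁ = dₖaₖ − mₖ, dₖ₊₁ = (n − mₖ₊₁²)/dₖ, aₖ₊₁ = ⌊(a₀+mₖ₊₁)/dₖ₊₁⌋:
  k=1: m=19, d=10, a=3
  k=2: m=11, d=25, a=1
  k=3: m=14, d=7, a=4
  k=4: m=14, d=25, a=1
  k=5: m=11, d=10, a=3
  k=6: m=19, d=1, a=38
d=1 and a=2a₀=38 at k=6, so the next step gives (m, d) = (19, 10) again — its k=1 value — and the period has length 6.

[19; 3, 1, 4, 1, 3, 38]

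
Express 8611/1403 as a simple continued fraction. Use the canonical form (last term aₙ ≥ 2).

8611 = 6×1403 + 193
1403 = 7×193 + 52
193 = 3×52 + 37
52 = 1×37 + 15
37 = 2×15 + 7
15 = 2×7 + 1
7 = 7×1 + 0  (stop)
So 8611/1403 = [6; 7, 3, 1, 2, 2, 7].

[6; 7, 3, 1, 2, 2, 7]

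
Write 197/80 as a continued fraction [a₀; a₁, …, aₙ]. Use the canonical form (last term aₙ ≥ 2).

[2; 2, 6, 6]

197 = 2·80 + 37
80 = 2·37 + 6
37 = 6·6 + 1
6 = 6·1 + 0  (stop)
So 197/80 = [2; 2, 6, 6].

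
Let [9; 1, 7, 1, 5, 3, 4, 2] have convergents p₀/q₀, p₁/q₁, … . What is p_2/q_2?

79/8

Using pₖ = aₖpₖ₋₁ + pₖ₋₂, qₖ = aₖqₖ₋₁ + qₖ₋₂ (with p₋₁=1, p₋₂=0, q₋₁=0, q₋₂=1):
  k=0: a=9, p=9, q=1
  k=1: a=1, p=10, q=1
  k=2: a=7, p=79, q=8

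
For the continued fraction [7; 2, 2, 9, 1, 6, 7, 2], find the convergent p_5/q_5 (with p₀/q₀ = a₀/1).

Using pₖ = aₖpₖ₋₁ + pₖ₋₂, qₖ = aₖqₖ₋₁ + qₖ₋₂ (with p₋₁=1, p₋₂=0, q₋₁=0, q₋₂=1):
  k=0: a=7, p=7, q=1
  k=1: a=2, p=15, q=2
  k=2: a=2, p=37, q=5
  k=3: a=9, p=348, q=47
  k=4: a=1, p=385, q=52
  k=5: a=6, p=2658, q=359

2658/359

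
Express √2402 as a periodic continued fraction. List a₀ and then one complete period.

a₀ = ⌊√2402⌋ = 49.

[49; 98]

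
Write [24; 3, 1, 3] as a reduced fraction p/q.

Using pₖ = aₖpₖ₋₁ + pₖ₋₂ and qₖ = aₖqₖ₋₁ + qₖ₋₂:
  k=0: a=24, p=24, q=1
  k=1: a=3, p=73, q=3
  k=2: a=1, p=97, q=4
  k=3: a=3, p=364, q=15

364/15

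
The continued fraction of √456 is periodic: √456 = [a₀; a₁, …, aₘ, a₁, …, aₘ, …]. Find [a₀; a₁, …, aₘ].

[21; 2, 1, 4, 1, 2, 42]

a₀ = ⌊√456⌋ = 21.
With m₀=0, d₀=1 and mₖ₊₁ = dₖaₖ − mₖ, dₖ₊₁ = (n − mₖ₊₁²)/dₖ, aₖ₊₁ = ⌊(a₀+mₖ₊₁)/dₖ₊₁⌋:
  k=1: m=21, d=15, a=2
  k=2: m=9, d=25, a=1
  k=3: m=16, d=8, a=4
  k=4: m=16, d=25, a=1
  k=5: m=9, d=15, a=2
  k=6: m=21, d=1, a=42
d=1 and a=2a₀=42 at k=6, so the next step gives (m, d) = (21, 15) again — its k=1 value — and the period has length 6.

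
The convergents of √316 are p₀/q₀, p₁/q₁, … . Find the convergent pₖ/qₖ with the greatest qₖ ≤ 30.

√316 = [17; 1, 3, 2, 8, 2, 3, 1, 34, …] (period length 8).
Convergents:
  p_0/q_0 = 17/1
  p_1/q_1 = 18/1
  p_2/q_2 = 71/4
  p_3/q_3 = 160/9
  p_4/q_4 = 1351/76
q_3 = 9 ≤ 30 < 76 = q_4, so the answer is 160/9.

160/9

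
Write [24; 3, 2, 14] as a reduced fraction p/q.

Using pₖ = aₖpₖ₋₁ + pₖ₋₂ and qₖ = aₖqₖ₋₁ + qₖ₋₂:
  k=0: a=24, p=24, q=1
  k=1: a=3, p=73, q=3
  k=2: a=2, p=170, q=7
  k=3: a=14, p=2453, q=101

2453/101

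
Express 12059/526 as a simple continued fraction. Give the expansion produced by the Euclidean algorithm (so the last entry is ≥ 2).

12059 = 22*526 + 487
526 = 1*487 + 39
487 = 12*39 + 19
39 = 2*19 + 1
19 = 19*1 + 0  (stop)
So 12059/526 = [22; 1, 12, 2, 19].

[22; 1, 12, 2, 19]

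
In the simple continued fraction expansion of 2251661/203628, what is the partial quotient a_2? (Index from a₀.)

3

2251661 = 11·203628 + 11753   →  a_0 = 11
203628 = 17·11753 + 3827   →  a_1 = 17
11753 = 3·3827 + 272   →  a_2 = 3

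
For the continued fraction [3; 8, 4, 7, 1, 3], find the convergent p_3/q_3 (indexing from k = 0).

Using pₖ = aₖpₖ₋₁ + pₖ₋₂, qₖ = aₖqₖ₋₁ + qₖ₋₂ (with p₋₁=1, p₋₂=0, q₋₁=0, q₋₂=1):
  k=0: a=3, p=3, q=1
  k=1: a=8, p=25, q=8
  k=2: a=4, p=103, q=33
  k=3: a=7, p=746, q=239

746/239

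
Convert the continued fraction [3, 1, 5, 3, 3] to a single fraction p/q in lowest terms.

242/63

Using pₖ = aₖpₖ₋₁ + pₖ₋₂ and qₖ = aₖqₖ₋₁ + qₖ₋₂:
  k=0: a=3, p=3, q=1
  k=1: a=1, p=4, q=1
  k=2: a=5, p=23, q=6
  k=3: a=3, p=73, q=19
  k=4: a=3, p=242, q=63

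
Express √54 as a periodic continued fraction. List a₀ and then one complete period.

[7; 2, 1, 6, 1, 2, 14]

a₀ = ⌊√54⌋ = 7.
With m₀=0, d₀=1 and mₖ₊₁ = dₖaₖ − mₖ, dₖ₊₁ = (n − mₖ₊₁²)/dₖ, aₖ₊₁ = ⌊(a₀+mₖ₊₁)/dₖ₊₁⌋:
  k=1: m=7, d=5, a=2
  k=2: m=3, d=9, a=1
  k=3: m=6, d=2, a=6
  k=4: m=6, d=9, a=1
  k=5: m=3, d=5, a=2
  k=6: m=7, d=1, a=14
d=1 and a=2a₀=14 at k=6, so the next step gives (m, d) = (7, 5) again — its k=1 value — and the period has length 6.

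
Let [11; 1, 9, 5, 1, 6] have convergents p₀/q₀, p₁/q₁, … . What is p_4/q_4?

726/61

Using pₖ = aₖpₖ₋₁ + pₖ₋₂, qₖ = aₖqₖ₋₁ + qₖ₋₂ (with p₋₁=1, p₋₂=0, q₋₁=0, q₋₂=1):
  k=0: a=11, p=11, q=1
  k=1: a=1, p=12, q=1
  k=2: a=9, p=119, q=10
  k=3: a=5, p=607, q=51
  k=4: a=1, p=726, q=61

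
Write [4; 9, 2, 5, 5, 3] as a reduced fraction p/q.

7066/1721

Fold from the inside: start with 3/1.
  5 + 1/3 = 16/3
  5 + 3/16 = 83/16
  2 + 16/83 = 182/83
  9 + 83/182 = 1721/182
  4 + 182/1721 = 7066/1721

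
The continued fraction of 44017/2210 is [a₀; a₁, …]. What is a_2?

11

44017 = 19·2210 + 2027   →  a_0 = 19
2210 = 1·2027 + 183   →  a_1 = 1
2027 = 11·183 + 14   →  a_2 = 11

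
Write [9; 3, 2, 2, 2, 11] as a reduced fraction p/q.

4349/468

Fold from the inside: start with 11/1.
  2 + 1/11 = 23/11
  2 + 11/23 = 57/23
  2 + 23/57 = 137/57
  3 + 57/137 = 468/137
  9 + 137/468 = 4349/468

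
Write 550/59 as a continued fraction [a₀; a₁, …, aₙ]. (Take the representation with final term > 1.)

[9; 3, 9, 2]

550 = 9*59 + 19
59 = 3*19 + 2
19 = 9*2 + 1
2 = 2*1 + 0  (stop)
So 550/59 = [9; 3, 9, 2].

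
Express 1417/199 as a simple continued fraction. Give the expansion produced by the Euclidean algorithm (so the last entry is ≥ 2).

[7; 8, 3, 2, 3]

1417 = 7·199 + 24
199 = 8·24 + 7
24 = 3·7 + 3
7 = 2·3 + 1
3 = 3·1 + 0  (stop)
So 1417/199 = [7; 8, 3, 2, 3].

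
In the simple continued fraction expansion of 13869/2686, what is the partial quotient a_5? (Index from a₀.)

1

13869 = 5·2686 + 439   →  a_0 = 5
2686 = 6·439 + 52   →  a_1 = 6
439 = 8·52 + 23   →  a_2 = 8
52 = 2·23 + 6   →  a_3 = 2
23 = 3·6 + 5   →  a_4 = 3
6 = 1·5 + 1   →  a_5 = 1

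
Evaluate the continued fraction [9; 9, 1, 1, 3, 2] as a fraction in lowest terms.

Fold from the inside: start with 2/1.
  3 + 1/2 = 7/2
  1 + 2/7 = 9/7
  1 + 7/9 = 16/9
  9 + 9/16 = 153/16
  9 + 16/153 = 1393/153

1393/153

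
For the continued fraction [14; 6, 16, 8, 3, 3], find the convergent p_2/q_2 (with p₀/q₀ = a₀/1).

1374/97

Using pₖ = aₖpₖ₋₁ + pₖ₋₂, qₖ = aₖqₖ₋₁ + qₖ₋₂ (with p₋₁=1, p₋₂=0, q₋₁=0, q₋₂=1):
  k=0: a=14, p=14, q=1
  k=1: a=6, p=85, q=6
  k=2: a=16, p=1374, q=97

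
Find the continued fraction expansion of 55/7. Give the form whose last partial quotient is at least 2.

[7; 1, 6]

55 = 7×7 + 6
7 = 1×6 + 1
6 = 6×1 + 0  (stop)
So 55/7 = [7; 1, 6].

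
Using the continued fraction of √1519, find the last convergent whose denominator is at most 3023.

117001/3002

√1519 = [38; 1, 37, 1, 76, …] (period length 4).
Convergents:
  p_0/q_0 = 38/1
  p_1/q_1 = 39/1
  p_2/q_2 = 1481/38
  p_3/q_3 = 1520/39
  p_4/q_4 = 117001/3002
  p_5/q_5 = 118521/3041
q_4 = 3002 ≤ 3023 < 3041 = q_5, so the answer is 117001/3002.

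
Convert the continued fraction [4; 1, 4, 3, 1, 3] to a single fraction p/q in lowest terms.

380/79

Using pₖ = aₖpₖ₋₁ + pₖ₋₂ and qₖ = aₖqₖ₋₁ + qₖ₋₂:
  k=0: a=4, p=4, q=1
  k=1: a=1, p=5, q=1
  k=2: a=4, p=24, q=5
  k=3: a=3, p=77, q=16
  k=4: a=1, p=101, q=21
  k=5: a=3, p=380, q=79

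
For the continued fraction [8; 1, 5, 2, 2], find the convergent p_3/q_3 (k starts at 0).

Using pₖ = aₖpₖ₋₁ + pₖ₋₂, qₖ = aₖqₖ₋₁ + qₖ₋₂ (with p₋₁=1, p₋₂=0, q₋₁=0, q₋₂=1):
  k=0: a=8, p=8, q=1
  k=1: a=1, p=9, q=1
  k=2: a=5, p=53, q=6
  k=3: a=2, p=115, q=13

115/13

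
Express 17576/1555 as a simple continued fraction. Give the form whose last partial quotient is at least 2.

17576 = 11·1555 + 471
1555 = 3·471 + 142
471 = 3·142 + 45
142 = 3·45 + 7
45 = 6·7 + 3
7 = 2·3 + 1
3 = 3·1 + 0  (stop)
So 17576/1555 = [11; 3, 3, 3, 6, 2, 3].

[11; 3, 3, 3, 6, 2, 3]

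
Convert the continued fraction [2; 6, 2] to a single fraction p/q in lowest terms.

28/13

Using pₖ = aₖpₖ₋₁ + pₖ₋₂ and qₖ = aₖqₖ₋₁ + qₖ₋₂:
  k=0: a=2, p=2, q=1
  k=1: a=6, p=13, q=6
  k=2: a=2, p=28, q=13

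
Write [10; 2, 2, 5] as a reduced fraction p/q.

281/27

Fold from the inside: start with 5/1.
  2 + 1/5 = 11/5
  2 + 5/11 = 27/11
  10 + 11/27 = 281/27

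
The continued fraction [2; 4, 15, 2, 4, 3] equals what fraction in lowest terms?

4090/1821

Fold from the inside: start with 3/1.
  4 + 1/3 = 13/3
  2 + 3/13 = 29/13
  15 + 13/29 = 448/29
  4 + 29/448 = 1821/448
  2 + 448/1821 = 4090/1821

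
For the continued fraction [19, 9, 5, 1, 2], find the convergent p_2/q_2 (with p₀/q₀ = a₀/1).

Using pₖ = aₖpₖ₋₁ + pₖ₋₂, qₖ = aₖqₖ₋₁ + qₖ₋₂ (with p₋₁=1, p₋₂=0, q₋₁=0, q₋₂=1):
  k=0: a=19, p=19, q=1
  k=1: a=9, p=172, q=9
  k=2: a=5, p=879, q=46

879/46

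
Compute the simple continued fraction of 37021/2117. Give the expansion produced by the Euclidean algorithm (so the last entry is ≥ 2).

37021 = 17·2117 + 1032
2117 = 2·1032 + 53
1032 = 19·53 + 25
53 = 2·25 + 3
25 = 8·3 + 1
3 = 3·1 + 0  (stop)
So 37021/2117 = [17; 2, 19, 2, 8, 3].

[17; 2, 19, 2, 8, 3]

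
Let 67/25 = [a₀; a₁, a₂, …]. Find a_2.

67 = 2·25 + 17   →  a_0 = 2
25 = 1·17 + 8   →  a_1 = 1
17 = 2·8 + 1   →  a_2 = 2

2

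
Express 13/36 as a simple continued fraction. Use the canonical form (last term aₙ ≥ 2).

13 = 0×36 + 13
36 = 2×13 + 10
13 = 1×10 + 3
10 = 3×3 + 1
3 = 3×1 + 0  (stop)
So 13/36 = [0; 2, 1, 3, 3].

[0; 2, 1, 3, 3]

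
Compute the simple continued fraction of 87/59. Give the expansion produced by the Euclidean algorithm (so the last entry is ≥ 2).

[1; 2, 9, 3]

87 = 1×59 + 28
59 = 2×28 + 3
28 = 9×3 + 1
3 = 3×1 + 0  (stop)
So 87/59 = [1; 2, 9, 3].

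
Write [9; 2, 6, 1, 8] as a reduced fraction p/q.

Fold from the inside: start with 8/1.
  1 + 1/8 = 9/8
  6 + 8/9 = 62/9
  2 + 9/62 = 133/62
  9 + 62/133 = 1259/133

1259/133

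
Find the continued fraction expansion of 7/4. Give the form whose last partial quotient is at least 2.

7 = 1*4 + 3
4 = 1*3 + 1
3 = 3*1 + 0  (stop)
So 7/4 = [1; 1, 3].

[1; 1, 3]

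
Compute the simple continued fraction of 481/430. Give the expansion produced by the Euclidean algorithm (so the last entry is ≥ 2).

481 = 1*430 + 51
430 = 8*51 + 22
51 = 2*22 + 7
22 = 3*7 + 1
7 = 7*1 + 0  (stop)
So 481/430 = [1; 8, 2, 3, 7].

[1; 8, 2, 3, 7]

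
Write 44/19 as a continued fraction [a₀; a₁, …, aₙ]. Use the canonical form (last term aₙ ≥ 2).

44 = 2×19 + 6
19 = 3×6 + 1
6 = 6×1 + 0  (stop)
So 44/19 = [2; 3, 6].

[2; 3, 6]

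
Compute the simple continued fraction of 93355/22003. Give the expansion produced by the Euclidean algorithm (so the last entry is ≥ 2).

[4; 4, 8, 2, 7, 5, 8]

93355 = 4*22003 + 5343
22003 = 4*5343 + 631
5343 = 8*631 + 295
631 = 2*295 + 41
295 = 7*41 + 8
41 = 5*8 + 1
8 = 8*1 + 0  (stop)
So 93355/22003 = [4; 4, 8, 2, 7, 5, 8].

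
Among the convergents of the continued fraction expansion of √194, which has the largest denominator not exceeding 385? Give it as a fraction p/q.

5251/377

√194 = [13; 1, 12, 1, 26, …] (period length 4).
Convergents:
  p_0/q_0 = 13/1
  p_1/q_1 = 14/1
  p_2/q_2 = 181/13
  p_3/q_3 = 195/14
  p_4/q_4 = 5251/377
  p_5/q_5 = 5446/391
q_4 = 377 ≤ 385 < 391 = q_5, so the answer is 5251/377.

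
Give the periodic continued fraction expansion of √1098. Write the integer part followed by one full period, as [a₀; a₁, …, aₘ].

a₀ = ⌊√1098⌋ = 33.
With m₀=0, d₀=1 and mₖ₊₁ = dₖaₖ − mₖ, dₖ₊₁ = (n − mₖ₊₁²)/dₖ, aₖ₊₁ = ⌊(a₀+mₖ₊₁)/dₖ₊₁⌋:
  k=1: m=33, d=9, a=7
  k=2: m=30, d=22, a=2
  k=3: m=14, d=41, a=1
  k=4: m=27, d=9, a=6
  k=5: m=27, d=41, a=1
  k=6: m=14, d=22, a=2
  k=7: m=30, d=9, a=7
  k=8: m=33, d=1, a=66
d=1 and a=2a₀=66 at k=8, so the next step gives (m, d) = (33, 9) again — its k=1 value — and the period has length 8.

[33; 7, 2, 1, 6, 1, 2, 7, 66]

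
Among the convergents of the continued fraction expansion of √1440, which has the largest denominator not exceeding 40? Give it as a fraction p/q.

√1440 = [37; 1, 17, 1, 74, …] (period length 4).
Convergents:
  p_0/q_0 = 37/1
  p_1/q_1 = 38/1
  p_2/q_2 = 683/18
  p_3/q_3 = 721/19
  p_4/q_4 = 54037/1424
q_3 = 19 ≤ 40 < 1424 = q_4, so the answer is 721/19.

721/19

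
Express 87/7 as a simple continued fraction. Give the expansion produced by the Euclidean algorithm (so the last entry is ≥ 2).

[12; 2, 3]

87 = 12·7 + 3
7 = 2·3 + 1
3 = 3·1 + 0  (stop)
So 87/7 = [12; 2, 3].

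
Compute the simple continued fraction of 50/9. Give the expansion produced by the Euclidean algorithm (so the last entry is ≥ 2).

50 = 5*9 + 5
9 = 1*5 + 4
5 = 1*4 + 1
4 = 4*1 + 0  (stop)
So 50/9 = [5; 1, 1, 4].

[5; 1, 1, 4]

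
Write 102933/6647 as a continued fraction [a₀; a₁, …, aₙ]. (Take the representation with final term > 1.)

[15; 2, 16, 1, 9, 19]

102933 = 15·6647 + 3228
6647 = 2·3228 + 191
3228 = 16·191 + 172
191 = 1·172 + 19
172 = 9·19 + 1
19 = 19·1 + 0  (stop)
So 102933/6647 = [15; 2, 16, 1, 9, 19].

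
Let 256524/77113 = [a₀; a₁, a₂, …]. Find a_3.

256524 = 3·77113 + 25185   →  a_0 = 3
77113 = 3·25185 + 1558   →  a_1 = 3
25185 = 16·1558 + 257   →  a_2 = 16
1558 = 6·257 + 16   →  a_3 = 6

6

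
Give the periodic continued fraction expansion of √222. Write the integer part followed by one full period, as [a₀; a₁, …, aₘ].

a₀ = ⌊√222⌋ = 14.
With m₀=0, d₀=1 and mₖ₊₁ = dₖaₖ − mₖ, dₖ₊₁ = (n − mₖ₊₁²)/dₖ, aₖ₊₁ = ⌊(a₀+mₖ₊₁)/dₖ₊₁⌋:
  k=1: m=14, d=26, a=1
  k=2: m=12, d=3, a=8
  k=3: m=12, d=26, a=1
  k=4: m=14, d=1, a=28
d=1 and a=2a₀=28 at k=4, so the next step gives (m, d) = (14, 26) again — its k=1 value — and the period has length 4.

[14; 1, 8, 1, 28]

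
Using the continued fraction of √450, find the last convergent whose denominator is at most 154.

√450 = [21; 4, 1, 2, 4, 2, 1, 4, 42, …] (period length 8).
Convergents:
  p_0/q_0 = 21/1
  p_1/q_1 = 85/4
  p_2/q_2 = 106/5
  p_3/q_3 = 297/14
  p_4/q_4 = 1294/61
  p_5/q_5 = 2885/136
  p_6/q_6 = 4179/197
q_5 = 136 ≤ 154 < 197 = q_6, so the answer is 2885/136.

2885/136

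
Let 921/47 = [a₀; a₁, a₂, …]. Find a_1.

921 = 19·47 + 28   →  a_0 = 19
47 = 1·28 + 19   →  a_1 = 1

1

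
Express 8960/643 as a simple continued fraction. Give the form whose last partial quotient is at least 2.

[13; 1, 14, 3, 4, 3]

8960 = 13·643 + 601
643 = 1·601 + 42
601 = 14·42 + 13
42 = 3·13 + 3
13 = 4·3 + 1
3 = 3·1 + 0  (stop)
So 8960/643 = [13; 1, 14, 3, 4, 3].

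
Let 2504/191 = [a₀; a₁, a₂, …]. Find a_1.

9

2504 = 13·191 + 21   →  a_0 = 13
191 = 9·21 + 2   →  a_1 = 9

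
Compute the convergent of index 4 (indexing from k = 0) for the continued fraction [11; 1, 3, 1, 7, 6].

460/39

Using pₖ = aₖpₖ₋₁ + pₖ₋₂, qₖ = aₖqₖ₋₁ + qₖ₋₂ (with p₋₁=1, p₋₂=0, q₋₁=0, q₋₂=1):
  k=0: a=11, p=11, q=1
  k=1: a=1, p=12, q=1
  k=2: a=3, p=47, q=4
  k=3: a=1, p=59, q=5
  k=4: a=7, p=460, q=39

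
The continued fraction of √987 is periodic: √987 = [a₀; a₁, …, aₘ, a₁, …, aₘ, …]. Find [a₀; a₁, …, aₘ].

a₀ = ⌊√987⌋ = 31.
With m₀=0, d₀=1 and mₖ₊₁ = dₖaₖ − mₖ, dₖ₊₁ = (n − mₖ₊₁²)/dₖ, aₖ₊₁ = ⌊(a₀+mₖ₊₁)/dₖ₊₁⌋:
  k=1: m=31, d=26, a=2
  k=2: m=21, d=21, a=2
  k=3: m=21, d=26, a=2
  k=4: m=31, d=1, a=62
d=1 and a=2a₀=62 at k=4, so the next step gives (m, d) = (31, 26) again — its k=1 value — and the period has length 4.

[31; 2, 2, 2, 62]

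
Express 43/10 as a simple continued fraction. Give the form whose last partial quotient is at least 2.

[4; 3, 3]

43 = 4·10 + 3
10 = 3·3 + 1
3 = 3·1 + 0  (stop)
So 43/10 = [4; 3, 3].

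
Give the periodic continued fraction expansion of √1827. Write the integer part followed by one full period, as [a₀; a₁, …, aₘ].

[42; 1, 2, 1, 8, 1, 2, 1, 84]

a₀ = ⌊√1827⌋ = 42.
With m₀=0, d₀=1 and mₖ₊₁ = dₖaₖ − mₖ, dₖ₊₁ = (n − mₖ₊₁²)/dₖ, aₖ₊₁ = ⌊(a₀+mₖ₊₁)/dₖ₊₁⌋:
  k=1: m=42, d=63, a=1
  k=2: m=21, d=22, a=2
  k=3: m=23, d=59, a=1
  k=4: m=36, d=9, a=8
  k=5: m=36, d=59, a=1
  k=6: m=23, d=22, a=2
  k=7: m=21, d=63, a=1
  k=8: m=42, d=1, a=84
d=1 and a=2a₀=84 at k=8, so the next step gives (m, d) = (42, 63) again — its k=1 value — and the period has length 8.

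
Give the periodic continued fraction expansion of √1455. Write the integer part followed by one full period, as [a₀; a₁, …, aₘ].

[38; 6, 1, 11, 1, 6, 76]

a₀ = ⌊√1455⌋ = 38.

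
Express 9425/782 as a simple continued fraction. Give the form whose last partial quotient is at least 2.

9425 = 12·782 + 41
782 = 19·41 + 3
41 = 13·3 + 2
3 = 1·2 + 1
2 = 2·1 + 0  (stop)
So 9425/782 = [12; 19, 13, 1, 2].

[12; 19, 13, 1, 2]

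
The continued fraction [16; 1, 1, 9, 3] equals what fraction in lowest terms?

975/59

Fold from the inside: start with 3/1.
  9 + 1/3 = 28/3
  1 + 3/28 = 31/28
  1 + 28/31 = 59/31
  16 + 31/59 = 975/59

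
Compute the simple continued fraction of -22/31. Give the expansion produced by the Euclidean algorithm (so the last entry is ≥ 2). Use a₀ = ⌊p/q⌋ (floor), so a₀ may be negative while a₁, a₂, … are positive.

[-1; 3, 2, 4]

-22 = -1·31 + 9
31 = 3·9 + 4
9 = 2·4 + 1
4 = 4·1 + 0  (stop)
So -22/31 = [-1; 3, 2, 4].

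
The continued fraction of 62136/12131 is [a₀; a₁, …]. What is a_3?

4

62136 = 5·12131 + 1481   →  a_0 = 5
12131 = 8·1481 + 283   →  a_1 = 8
1481 = 5·283 + 66   →  a_2 = 5
283 = 4·66 + 19   →  a_3 = 4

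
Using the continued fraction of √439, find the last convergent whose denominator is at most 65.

440/21

√439 = [20; 1, 19, 1, 40, …] (period length 4).
Convergents:
  p_0/q_0 = 20/1
  p_1/q_1 = 21/1
  p_2/q_2 = 419/20
  p_3/q_3 = 440/21
  p_4/q_4 = 18019/860
q_3 = 21 ≤ 65 < 860 = q_4, so the answer is 440/21.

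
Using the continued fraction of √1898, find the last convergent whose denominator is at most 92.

2309/53

√1898 = [43; 1, 1, 3, 3, 1, 1, 86, …] (period length 7).
Convergents:
  p_0/q_0 = 43/1
  p_1/q_1 = 44/1
  p_2/q_2 = 87/2
  p_3/q_3 = 305/7
  p_4/q_4 = 1002/23
  p_5/q_5 = 1307/30
  p_6/q_6 = 2309/53
  p_7/q_7 = 199881/4588
q_6 = 53 ≤ 92 < 4588 = q_7, so the answer is 2309/53.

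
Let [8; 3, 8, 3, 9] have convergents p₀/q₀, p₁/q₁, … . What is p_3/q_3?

Using pₖ = aₖpₖ₋₁ + pₖ₋₂, qₖ = aₖqₖ₋₁ + qₖ₋₂ (with p₋₁=1, p₋₂=0, q₋₁=0, q₋₂=1):
  k=0: a=8, p=8, q=1
  k=1: a=3, p=25, q=3
  k=2: a=8, p=208, q=25
  k=3: a=3, p=649, q=78

649/78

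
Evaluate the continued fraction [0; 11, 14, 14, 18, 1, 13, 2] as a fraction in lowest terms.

108559/1201864

Fold from the inside: start with 2/1.
  13 + 1/2 = 27/2
  1 + 2/27 = 29/27
  18 + 27/29 = 549/29
  14 + 29/549 = 7715/549
  14 + 549/7715 = 108559/7715
  11 + 7715/108559 = 1201864/108559
  0 + 108559/1201864 = 108559/1201864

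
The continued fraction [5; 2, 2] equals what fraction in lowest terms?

27/5

Fold from the inside: start with 2/1.
  2 + 1/2 = 5/2
  5 + 2/5 = 27/5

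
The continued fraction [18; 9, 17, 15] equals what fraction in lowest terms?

Fold from the inside: start with 15/1.
  17 + 1/15 = 256/15
  9 + 15/256 = 2319/256
  18 + 256/2319 = 41998/2319

41998/2319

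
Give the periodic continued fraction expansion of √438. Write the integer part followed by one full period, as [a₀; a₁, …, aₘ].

a₀ = ⌊√438⌋ = 20.
With m₀=0, d₀=1 and mₖ₊₁ = dₖaₖ − mₖ, dₖ₊₁ = (n − mₖ₊₁²)/dₖ, aₖ₊₁ = ⌊(a₀+mₖ₊₁)/dₖ₊₁⌋:
  k=1: m=20, d=38, a=1
  k=2: m=18, d=3, a=12
  k=3: m=18, d=38, a=1
  k=4: m=20, d=1, a=40
d=1 and a=2a₀=40 at k=4, so the next step gives (m, d) = (20, 38) again — its k=1 value — and the period has length 4.

[20; 1, 12, 1, 40]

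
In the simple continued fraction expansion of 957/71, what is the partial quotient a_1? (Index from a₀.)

957 = 13·71 + 34   →  a_0 = 13
71 = 2·34 + 3   →  a_1 = 2

2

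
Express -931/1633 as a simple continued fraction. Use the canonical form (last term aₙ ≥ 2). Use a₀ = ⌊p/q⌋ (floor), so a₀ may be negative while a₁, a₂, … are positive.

[-1; 2, 3, 15, 3, 1, 3]

-931 = -1·1633 + 702
1633 = 2·702 + 229
702 = 3·229 + 15
229 = 15·15 + 4
15 = 3·4 + 3
4 = 1·3 + 1
3 = 3·1 + 0  (stop)
So -931/1633 = [-1; 2, 3, 15, 3, 1, 3].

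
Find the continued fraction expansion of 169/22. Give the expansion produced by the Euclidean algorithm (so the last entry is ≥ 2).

169 = 7*22 + 15
22 = 1*15 + 7
15 = 2*7 + 1
7 = 7*1 + 0  (stop)
So 169/22 = [7; 1, 2, 7].

[7; 1, 2, 7]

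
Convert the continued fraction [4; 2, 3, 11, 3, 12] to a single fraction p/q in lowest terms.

Fold from the inside: start with 12/1.
  3 + 1/12 = 37/12
  11 + 12/37 = 419/37
  3 + 37/419 = 1294/419
  2 + 419/1294 = 3007/1294
  4 + 1294/3007 = 13322/3007

13322/3007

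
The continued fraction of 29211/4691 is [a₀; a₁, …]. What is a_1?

29211 = 6·4691 + 1065   →  a_0 = 6
4691 = 4·1065 + 431   →  a_1 = 4

4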